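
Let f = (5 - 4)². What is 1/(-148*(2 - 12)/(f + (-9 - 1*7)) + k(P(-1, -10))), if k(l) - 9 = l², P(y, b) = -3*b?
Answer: 3/2431 ≈ 0.0012341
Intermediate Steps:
f = 1 (f = 1² = 1)
k(l) = 9 + l²
1/(-148*(2 - 12)/(f + (-9 - 1*7)) + k(P(-1, -10))) = 1/(-148*(2 - 12)/(1 + (-9 - 1*7)) + (9 + (-3*(-10))²)) = 1/(-(-1480)/(1 + (-9 - 7)) + (9 + 30²)) = 1/(-(-1480)/(1 - 16) + (9 + 900)) = 1/(-(-1480)/(-15) + 909) = 1/(-(-1480)*(-1)/15 + 909) = 1/(-148*⅔ + 909) = 1/(-296/3 + 909) = 1/(2431/3) = 3/2431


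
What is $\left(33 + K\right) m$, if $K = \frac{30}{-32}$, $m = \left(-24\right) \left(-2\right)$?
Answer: $1539$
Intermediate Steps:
$m = 48$
$K = - \frac{15}{16}$ ($K = 30 \left(- \frac{1}{32}\right) = - \frac{15}{16} \approx -0.9375$)
$\left(33 + K\right) m = \left(33 - \frac{15}{16}\right) 48 = \frac{513}{16} \cdot 48 = 1539$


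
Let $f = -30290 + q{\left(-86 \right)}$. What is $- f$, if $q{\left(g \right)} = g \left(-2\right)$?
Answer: $30118$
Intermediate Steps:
$q{\left(g \right)} = - 2 g$
$f = -30118$ ($f = -30290 - -172 = -30290 + 172 = -30118$)
$- f = \left(-1\right) \left(-30118\right) = 30118$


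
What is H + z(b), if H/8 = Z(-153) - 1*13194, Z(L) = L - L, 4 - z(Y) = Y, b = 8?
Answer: -105556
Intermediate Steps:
z(Y) = 4 - Y
Z(L) = 0
H = -105552 (H = 8*(0 - 1*13194) = 8*(0 - 13194) = 8*(-13194) = -105552)
H + z(b) = -105552 + (4 - 1*8) = -105552 + (4 - 8) = -105552 - 4 = -105556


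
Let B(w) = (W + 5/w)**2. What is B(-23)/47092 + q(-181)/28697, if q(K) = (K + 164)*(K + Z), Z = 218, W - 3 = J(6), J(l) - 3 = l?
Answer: -13561902795/714890136596 ≈ -0.018971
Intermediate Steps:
J(l) = 3 + l
W = 12 (W = 3 + (3 + 6) = 3 + 9 = 12)
q(K) = (164 + K)*(218 + K) (q(K) = (K + 164)*(K + 218) = (164 + K)*(218 + K))
B(w) = (12 + 5/w)**2
B(-23)/47092 + q(-181)/28697 = ((5 + 12*(-23))**2/(-23)**2)/47092 + (35752 + (-181)**2 + 382*(-181))/28697 = ((5 - 276)**2/529)*(1/47092) + (35752 + 32761 - 69142)*(1/28697) = ((1/529)*(-271)**2)*(1/47092) - 629*1/28697 = ((1/529)*73441)*(1/47092) - 629/28697 = (73441/529)*(1/47092) - 629/28697 = 73441/24911668 - 629/28697 = -13561902795/714890136596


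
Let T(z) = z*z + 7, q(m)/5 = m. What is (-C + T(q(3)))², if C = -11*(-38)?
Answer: 34596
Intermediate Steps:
q(m) = 5*m
T(z) = 7 + z² (T(z) = z² + 7 = 7 + z²)
C = 418
(-C + T(q(3)))² = (-1*418 + (7 + (5*3)²))² = (-418 + (7 + 15²))² = (-418 + (7 + 225))² = (-418 + 232)² = (-186)² = 34596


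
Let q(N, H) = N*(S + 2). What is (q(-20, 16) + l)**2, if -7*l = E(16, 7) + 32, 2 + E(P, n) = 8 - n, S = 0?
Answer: 96721/49 ≈ 1973.9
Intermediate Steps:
E(P, n) = 6 - n (E(P, n) = -2 + (8 - n) = 6 - n)
q(N, H) = 2*N (q(N, H) = N*(0 + 2) = N*2 = 2*N)
l = -31/7 (l = -((6 - 1*7) + 32)/7 = -((6 - 7) + 32)/7 = -(-1 + 32)/7 = -1/7*31 = -31/7 ≈ -4.4286)
(q(-20, 16) + l)**2 = (2*(-20) - 31/7)**2 = (-40 - 31/7)**2 = (-311/7)**2 = 96721/49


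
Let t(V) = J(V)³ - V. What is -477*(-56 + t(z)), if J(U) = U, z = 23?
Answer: -5765976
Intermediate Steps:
t(V) = V³ - V
-477*(-56 + t(z)) = -477*(-56 + (23³ - 1*23)) = -477*(-56 + (12167 - 23)) = -477*(-56 + 12144) = -477*12088 = -5765976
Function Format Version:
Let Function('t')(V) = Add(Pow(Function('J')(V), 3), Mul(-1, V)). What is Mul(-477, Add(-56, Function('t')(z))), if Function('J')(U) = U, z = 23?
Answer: -5765976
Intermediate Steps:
Function('t')(V) = Add(Pow(V, 3), Mul(-1, V))
Mul(-477, Add(-56, Function('t')(z))) = Mul(-477, Add(-56, Add(Pow(23, 3), Mul(-1, 23)))) = Mul(-477, Add(-56, Add(12167, -23))) = Mul(-477, Add(-56, 12144)) = Mul(-477, 12088) = -5765976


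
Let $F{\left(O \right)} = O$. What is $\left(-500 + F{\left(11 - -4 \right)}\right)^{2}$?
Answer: $235225$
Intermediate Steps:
$\left(-500 + F{\left(11 - -4 \right)}\right)^{2} = \left(-500 + \left(11 - -4\right)\right)^{2} = \left(-500 + \left(11 + 4\right)\right)^{2} = \left(-500 + 15\right)^{2} = \left(-485\right)^{2} = 235225$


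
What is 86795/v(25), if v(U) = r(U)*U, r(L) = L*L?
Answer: 17359/3125 ≈ 5.5549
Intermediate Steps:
r(L) = L²
v(U) = U³ (v(U) = U²*U = U³)
86795/v(25) = 86795/(25³) = 86795/15625 = 86795*(1/15625) = 17359/3125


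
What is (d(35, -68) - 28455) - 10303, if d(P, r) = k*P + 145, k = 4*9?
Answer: -37353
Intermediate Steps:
k = 36
d(P, r) = 145 + 36*P (d(P, r) = 36*P + 145 = 145 + 36*P)
(d(35, -68) - 28455) - 10303 = ((145 + 36*35) - 28455) - 10303 = ((145 + 1260) - 28455) - 10303 = (1405 - 28455) - 10303 = -27050 - 10303 = -37353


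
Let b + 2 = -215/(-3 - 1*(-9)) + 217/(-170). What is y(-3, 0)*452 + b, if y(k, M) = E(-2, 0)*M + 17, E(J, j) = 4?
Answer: 1949447/255 ≈ 7644.9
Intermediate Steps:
y(k, M) = 17 + 4*M (y(k, M) = 4*M + 17 = 17 + 4*M)
b = -9973/255 (b = -2 + (-215/(-3 - 1*(-9)) + 217/(-170)) = -2 + (-215/(-3 + 9) + 217*(-1/170)) = -2 + (-215/6 - 217/170) = -2 - 9463/255 = -9973/255 ≈ -39.110)
y(-3, 0)*452 + b = (17 + 4*0)*452 - 9973/255 = (17 + 0)*452 - 9973/255 = 17*452 - 9973/255 = 7684 - 9973/255 = 1949447/255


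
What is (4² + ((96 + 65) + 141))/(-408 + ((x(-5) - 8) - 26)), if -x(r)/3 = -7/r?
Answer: -1590/2231 ≈ -0.71268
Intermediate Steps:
x(r) = 21/r (x(r) = -(-21)/r = 21/r)
(4² + ((96 + 65) + 141))/(-408 + ((x(-5) - 8) - 26)) = (4² + ((96 + 65) + 141))/(-408 + ((21/(-5) - 8) - 26)) = (16 + (161 + 141))/(-408 + ((21*(-⅕) - 8) - 26)) = (16 + 302)/(-408 + ((-21/5 - 8) - 26)) = 318/(-408 + (-61/5 - 26)) = 318/(-408 - 191/5) = 318/(-2231/5) = 318*(-5/2231) = -1590/2231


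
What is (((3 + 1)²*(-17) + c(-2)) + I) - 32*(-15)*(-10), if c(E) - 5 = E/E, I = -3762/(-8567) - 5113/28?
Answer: -1258909551/239876 ≈ -5248.2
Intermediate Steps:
I = -43697735/239876 (I = -3762*(-1/8567) - 5113*1/28 = 3762/8567 - 5113/28 = -43697735/239876 ≈ -182.17)
c(E) = 6 (c(E) = 5 + E/E = 5 + 1 = 6)
(((3 + 1)²*(-17) + c(-2)) + I) - 32*(-15)*(-10) = (((3 + 1)²*(-17) + 6) - 43697735/239876) - 32*(-15)*(-10) = ((4²*(-17) + 6) - 43697735/239876) + 480*(-10) = ((16*(-17) + 6) - 43697735/239876) - 4800 = ((-272 + 6) - 43697735/239876) - 4800 = (-266 - 43697735/239876) - 4800 = -107504751/239876 - 4800 = -1258909551/239876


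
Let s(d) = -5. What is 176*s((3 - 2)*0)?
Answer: -880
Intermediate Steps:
176*s((3 - 2)*0) = 176*(-5) = -880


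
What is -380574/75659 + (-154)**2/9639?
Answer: -267717706/104182443 ≈ -2.5697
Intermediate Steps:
-380574/75659 + (-154)**2/9639 = -380574*1/75659 + 23716*(1/9639) = -380574/75659 + 3388/1377 = -267717706/104182443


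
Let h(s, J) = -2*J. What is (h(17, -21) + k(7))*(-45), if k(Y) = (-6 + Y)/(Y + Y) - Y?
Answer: -22095/14 ≈ -1578.2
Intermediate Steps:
k(Y) = -Y + (-6 + Y)/(2*Y) (k(Y) = (-6 + Y)/((2*Y)) - Y = (-6 + Y)*(1/(2*Y)) - Y = (-6 + Y)/(2*Y) - Y = -Y + (-6 + Y)/(2*Y))
(h(17, -21) + k(7))*(-45) = (-2*(-21) + (½ - 1*7 - 3/7))*(-45) = (42 + (½ - 7 - 3*⅐))*(-45) = (42 + (½ - 7 - 3/7))*(-45) = (42 - 97/14)*(-45) = (491/14)*(-45) = -22095/14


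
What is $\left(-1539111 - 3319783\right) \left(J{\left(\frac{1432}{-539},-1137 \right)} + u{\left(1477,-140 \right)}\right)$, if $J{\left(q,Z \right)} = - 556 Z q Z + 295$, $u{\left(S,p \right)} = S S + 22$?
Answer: $- \frac{5006936486124309948}{539} \approx -9.2893 \cdot 10^{15}$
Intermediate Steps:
$u{\left(S,p \right)} = 22 + S^{2}$ ($u{\left(S,p \right)} = S^{2} + 22 = 22 + S^{2}$)
$J{\left(q,Z \right)} = 295 - 556 q Z^{2}$ ($J{\left(q,Z \right)} = - 556 Z q Z + 295 = - 556 q Z^{2} + 295 = 295 - 556 q Z^{2}$)
$\left(-1539111 - 3319783\right) \left(J{\left(\frac{1432}{-539},-1137 \right)} + u{\left(1477,-140 \right)}\right) = \left(-1539111 - 3319783\right) \left(\left(295 - 556 \frac{1432}{-539} \left(-1137\right)^{2}\right) + \left(22 + 1477^{2}\right)\right) = - 4858894 \left(\left(295 - 556 \cdot 1432 \left(- \frac{1}{539}\right) 1292769\right) + \left(22 + 2181529\right)\right) = - 4858894 \left(\left(295 - \left(- \frac{796192}{539}\right) 1292769\right) + 2181551\right) = - 4858894 \left(\left(295 + \frac{1029292335648}{539}\right) + 2181551\right) = - 4858894 \left(\frac{1029292494653}{539} + 2181551\right) = \left(-4858894\right) \frac{1030468350642}{539} = - \frac{5006936486124309948}{539}$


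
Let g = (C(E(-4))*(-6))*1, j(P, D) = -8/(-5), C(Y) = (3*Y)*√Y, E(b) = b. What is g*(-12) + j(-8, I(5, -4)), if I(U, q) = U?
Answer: 8/5 - 1728*I ≈ 1.6 - 1728.0*I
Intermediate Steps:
C(Y) = 3*Y^(3/2)
j(P, D) = 8/5 (j(P, D) = -8*(-⅕) = 8/5)
g = 144*I (g = ((3*(-4)^(3/2))*(-6))*1 = ((3*(-8*I))*(-6))*1 = (-24*I*(-6))*1 = (144*I)*1 = 144*I ≈ 144.0*I)
g*(-12) + j(-8, I(5, -4)) = (144*I)*(-12) + 8/5 = -1728*I + 8/5 = 8/5 - 1728*I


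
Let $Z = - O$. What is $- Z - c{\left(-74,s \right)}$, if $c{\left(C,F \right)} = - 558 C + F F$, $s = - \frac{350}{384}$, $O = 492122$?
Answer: $\frac{16619366495}{36864} \approx 4.5083 \cdot 10^{5}$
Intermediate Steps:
$s = - \frac{175}{192}$ ($s = \left(-350\right) \frac{1}{384} = - \frac{175}{192} \approx -0.91146$)
$c{\left(C,F \right)} = F^{2} - 558 C$ ($c{\left(C,F \right)} = - 558 C + F^{2} = F^{2} - 558 C$)
$Z = -492122$ ($Z = \left(-1\right) 492122 = -492122$)
$- Z - c{\left(-74,s \right)} = \left(-1\right) \left(-492122\right) - \left(\left(- \frac{175}{192}\right)^{2} - -41292\right) = 492122 - \left(\frac{30625}{36864} + 41292\right) = 492122 - \frac{1522218913}{36864} = \frac{16619366495}{36864}$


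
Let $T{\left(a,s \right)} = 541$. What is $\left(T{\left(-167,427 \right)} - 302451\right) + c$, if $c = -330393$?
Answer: $-632303$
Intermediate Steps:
$\left(T{\left(-167,427 \right)} - 302451\right) + c = \left(541 - 302451\right) - 330393 = -301910 - 330393 = -632303$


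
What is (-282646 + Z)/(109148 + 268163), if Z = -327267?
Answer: -609913/377311 ≈ -1.6165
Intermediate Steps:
(-282646 + Z)/(109148 + 268163) = (-282646 - 327267)/(109148 + 268163) = -609913/377311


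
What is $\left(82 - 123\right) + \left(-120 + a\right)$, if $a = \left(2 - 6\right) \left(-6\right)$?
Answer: $-137$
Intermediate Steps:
$a = 24$ ($a = \left(-4\right) \left(-6\right) = 24$)
$\left(82 - 123\right) + \left(-120 + a\right) = \left(82 - 123\right) + \left(-120 + 24\right) = \left(82 - 123\right) - 96 = -41 - 96 = -137$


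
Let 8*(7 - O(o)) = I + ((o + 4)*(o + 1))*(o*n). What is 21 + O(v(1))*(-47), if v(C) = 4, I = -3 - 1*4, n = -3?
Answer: -25353/8 ≈ -3169.1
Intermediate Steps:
I = -7 (I = -3 - 4 = -7)
O(o) = 63/8 + 3*o*(1 + o)*(4 + o)/8 (O(o) = 7 - (-7 + ((o + 4)*(o + 1))*(o*(-3)))/8 = 7 - (-7 + ((4 + o)*(1 + o))*(-3*o))/8 = 7 - (-7 + ((1 + o)*(4 + o))*(-3*o))/8 = 7 - (-7 - 3*o*(1 + o)*(4 + o))/8 = 7 + (7/8 + 3*o*(1 + o)*(4 + o)/8) = 63/8 + 3*o*(1 + o)*(4 + o)/8)
21 + O(v(1))*(-47) = 21 + (63/8 + (3/2)*4 + (3/8)*4**3 + (15/8)*4**2)*(-47) = 21 + (63/8 + 6 + (3/8)*64 + (15/8)*16)*(-47) = 21 + (63/8 + 6 + 24 + 30)*(-47) = 21 + (543/8)*(-47) = 21 - 25521/8 = -25353/8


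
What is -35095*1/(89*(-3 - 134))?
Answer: 35095/12193 ≈ 2.8783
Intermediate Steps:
-35095*1/(89*(-3 - 134)) = -35095/(89*(-137)) = -35095/(-12193) = -35095*(-1/12193) = 35095/12193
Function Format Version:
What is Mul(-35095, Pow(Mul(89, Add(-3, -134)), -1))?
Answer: Rational(35095, 12193) ≈ 2.8783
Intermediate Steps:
Mul(-35095, Pow(Mul(89, Add(-3, -134)), -1)) = Mul(-35095, Pow(Mul(89, -137), -1)) = Mul(-35095, Pow(-12193, -1)) = Mul(-35095, Rational(-1, 12193)) = Rational(35095, 12193)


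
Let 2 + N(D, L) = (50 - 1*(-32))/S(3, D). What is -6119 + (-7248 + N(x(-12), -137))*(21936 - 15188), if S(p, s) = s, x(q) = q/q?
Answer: -48375783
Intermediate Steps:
x(q) = 1
N(D, L) = -2 + 82/D (N(D, L) = -2 + (50 - 1*(-32))/D = -2 + (50 + 32)/D = -2 + 82/D)
-6119 + (-7248 + N(x(-12), -137))*(21936 - 15188) = -6119 + (-7248 + (-2 + 82/1))*(21936 - 15188) = -6119 + (-7248 + (-2 + 82*1))*6748 = -6119 + (-7248 + (-2 + 82))*6748 = -6119 + (-7248 + 80)*6748 = -6119 - 7168*6748 = -6119 - 48369664 = -48375783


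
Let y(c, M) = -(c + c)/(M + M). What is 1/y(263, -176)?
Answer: 176/263 ≈ 0.66920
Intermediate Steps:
y(c, M) = -c/M (y(c, M) = -2*c/(2*M) = -2*c*1/(2*M) = -c/M)
1/y(263, -176) = 1/(-1*263/(-176)) = 1/(-1*263*(-1/176)) = 1/(263/176) = 176/263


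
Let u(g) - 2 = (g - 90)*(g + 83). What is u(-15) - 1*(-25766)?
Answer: 18628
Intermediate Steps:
u(g) = 2 + (-90 + g)*(83 + g) (u(g) = 2 + (g - 90)*(g + 83) = 2 + (-90 + g)*(83 + g))
u(-15) - 1*(-25766) = (-7468 + (-15)² - 7*(-15)) - 1*(-25766) = (-7468 + 225 + 105) + 25766 = -7138 + 25766 = 18628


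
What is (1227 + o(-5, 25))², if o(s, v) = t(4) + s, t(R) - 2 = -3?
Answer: 1490841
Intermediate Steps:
t(R) = -1 (t(R) = 2 - 3 = -1)
o(s, v) = -1 + s
(1227 + o(-5, 25))² = (1227 + (-1 - 5))² = (1227 - 6)² = 1221² = 1490841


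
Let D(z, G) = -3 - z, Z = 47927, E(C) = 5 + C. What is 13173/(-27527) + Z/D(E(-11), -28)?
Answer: 1319247010/82581 ≈ 15975.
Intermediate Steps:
13173/(-27527) + Z/D(E(-11), -28) = 13173/(-27527) + 47927/(-3 - (5 - 11)) = 13173*(-1/27527) + 47927/(-3 - 1*(-6)) = -13173/27527 + 47927/(-3 + 6) = -13173/27527 + 47927/3 = 1319247010/82581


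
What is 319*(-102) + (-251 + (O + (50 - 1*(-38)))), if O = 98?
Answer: -32603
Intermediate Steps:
319*(-102) + (-251 + (O + (50 - 1*(-38)))) = 319*(-102) + (-251 + (98 + (50 - 1*(-38)))) = -32538 + (-251 + (98 + (50 + 38))) = -32538 + (-251 + (98 + 88)) = -32538 + (-251 + 186) = -32538 - 65 = -32603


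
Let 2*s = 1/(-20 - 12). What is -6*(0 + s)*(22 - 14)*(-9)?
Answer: -27/4 ≈ -6.7500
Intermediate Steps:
s = -1/64 (s = 1/(2*(-20 - 12)) = (1/2)/(-32) = (1/2)*(-1/32) = -1/64 ≈ -0.015625)
-6*(0 + s)*(22 - 14)*(-9) = -6*(0 - 1/64)*(22 - 14)*(-9) = -(-3)*8/32*(-9) = -6*(-1/8)*(-9) = (3/4)*(-9) = -27/4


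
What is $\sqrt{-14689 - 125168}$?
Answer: $i \sqrt{139857} \approx 373.97 i$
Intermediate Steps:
$\sqrt{-14689 - 125168} = \sqrt{-139857} = i \sqrt{139857}$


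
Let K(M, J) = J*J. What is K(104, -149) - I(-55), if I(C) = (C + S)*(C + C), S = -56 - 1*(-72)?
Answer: 17911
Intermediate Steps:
K(M, J) = J²
S = 16 (S = -56 + 72 = 16)
I(C) = 2*C*(16 + C) (I(C) = (C + 16)*(C + C) = (16 + C)*(2*C) = 2*C*(16 + C))
K(104, -149) - I(-55) = (-149)² - 2*(-55)*(16 - 55) = 22201 - 2*(-55)*(-39) = 22201 - 1*4290 = 22201 - 4290 = 17911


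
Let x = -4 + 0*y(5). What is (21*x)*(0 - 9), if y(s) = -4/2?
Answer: 756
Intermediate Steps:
y(s) = -2 (y(s) = -4*½ = -2)
x = -4 (x = -4 + 0*(-2) = -4 + 0 = -4)
(21*x)*(0 - 9) = (21*(-4))*(0 - 9) = -84*(-9) = 756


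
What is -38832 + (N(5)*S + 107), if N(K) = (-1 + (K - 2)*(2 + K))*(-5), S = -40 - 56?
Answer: -29125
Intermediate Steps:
S = -96
N(K) = 5 - 5*(-2 + K)*(2 + K) (N(K) = (-1 + (-2 + K)*(2 + K))*(-5) = 5 - 5*(-2 + K)*(2 + K))
-38832 + (N(5)*S + 107) = -38832 + ((25 - 5*5²)*(-96) + 107) = -38832 + ((25 - 5*25)*(-96) + 107) = -38832 + ((25 - 125)*(-96) + 107) = -38832 + (-100*(-96) + 107) = -38832 + (9600 + 107) = -38832 + 9707 = -29125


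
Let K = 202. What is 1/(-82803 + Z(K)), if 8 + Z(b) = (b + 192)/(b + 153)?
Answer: -355/29397511 ≈ -1.2076e-5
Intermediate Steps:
Z(b) = -8 + (192 + b)/(153 + b) (Z(b) = -8 + (b + 192)/(b + 153) = -8 + (192 + b)/(153 + b))
1/(-82803 + Z(K)) = 1/(-82803 + (-1032 - 7*202)/(153 + 202)) = 1/(-82803 + (-1032 - 1414)/355) = 1/(-82803 + (1/355)*(-2446)) = 1/(-82803 - 2446/355) = 1/(-29397511/355) = -355/29397511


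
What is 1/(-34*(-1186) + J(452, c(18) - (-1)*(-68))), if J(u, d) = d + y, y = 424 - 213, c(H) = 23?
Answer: 1/40490 ≈ 2.4697e-5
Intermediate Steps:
y = 211
J(u, d) = 211 + d (J(u, d) = d + 211 = 211 + d)
1/(-34*(-1186) + J(452, c(18) - (-1)*(-68))) = 1/(-34*(-1186) + (211 + (23 - (-1)*(-68)))) = 1/(40324 + (211 + (23 - 1*68))) = 1/(40324 + (211 + (23 - 68))) = 1/(40324 + (211 - 45)) = 1/(40324 + 166) = 1/40490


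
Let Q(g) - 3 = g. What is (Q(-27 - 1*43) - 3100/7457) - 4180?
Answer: -31672979/7457 ≈ -4247.4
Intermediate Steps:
Q(g) = 3 + g
(Q(-27 - 1*43) - 3100/7457) - 4180 = ((3 + (-27 - 1*43)) - 3100/7457) - 4180 = ((3 + (-27 - 43)) - 3100*1/7457) - 4180 = ((3 - 70) - 3100/7457) - 4180 = (-67 - 3100/7457) - 4180 = -502719/7457 - 4180 = -31672979/7457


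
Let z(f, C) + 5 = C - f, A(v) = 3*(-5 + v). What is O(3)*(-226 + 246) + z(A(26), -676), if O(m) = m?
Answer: -684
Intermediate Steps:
A(v) = -15 + 3*v
z(f, C) = -5 + C - f (z(f, C) = -5 + (C - f) = -5 + C - f)
O(3)*(-226 + 246) + z(A(26), -676) = 3*(-226 + 246) + (-5 - 676 - (-15 + 3*26)) = 3*20 + (-5 - 676 - (-15 + 78)) = 60 + (-5 - 676 - 1*63) = 60 + (-5 - 676 - 63) = 60 - 744 = -684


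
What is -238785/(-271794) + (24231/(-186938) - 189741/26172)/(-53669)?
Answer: 248847035900504975/283202662042091748 ≈ 0.87869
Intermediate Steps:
-238785/(-271794) + (24231/(-186938) - 189741/26172)/(-53669) = -238785*(-1/271794) + (24231*(-1/186938) - 189741*1/26172)*(-1/53669) = 79595/90598 + (-24231/186938 - 63247/8724)*(-1/53669) = 79595/90598 - 6017329465/815423556*(-1/53669) = 79595/90598 + 859618495/6251852403852 = 248847035900504975/283202662042091748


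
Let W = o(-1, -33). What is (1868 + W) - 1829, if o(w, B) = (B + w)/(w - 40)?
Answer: 1633/41 ≈ 39.829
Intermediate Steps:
o(w, B) = (B + w)/(-40 + w)
W = 34/41 (W = (-33 - 1)/(-40 - 1) = -34/(-41) = -1/41*(-34) = 34/41 ≈ 0.82927)
(1868 + W) - 1829 = (1868 + 34/41) - 1829 = 76622/41 - 1829 = 1633/41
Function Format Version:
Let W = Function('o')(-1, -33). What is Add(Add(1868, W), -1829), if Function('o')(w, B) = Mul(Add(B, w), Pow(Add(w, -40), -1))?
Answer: Rational(1633, 41) ≈ 39.829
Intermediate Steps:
Function('o')(w, B) = Mul(Pow(Add(-40, w), -1), Add(B, w)) (Function('o')(w, B) = Mul(Add(B, w), Pow(Add(-40, w), -1)) = Mul(Pow(Add(-40, w), -1), Add(B, w)))
W = Rational(34, 41) (W = Mul(Pow(Add(-40, -1), -1), Add(-33, -1)) = Mul(Pow(-41, -1), -34) = Mul(Rational(-1, 41), -34) = Rational(34, 41) ≈ 0.82927)
Add(Add(1868, W), -1829) = Add(Add(1868, Rational(34, 41)), -1829) = Add(Rational(76622, 41), -1829) = Rational(1633, 41)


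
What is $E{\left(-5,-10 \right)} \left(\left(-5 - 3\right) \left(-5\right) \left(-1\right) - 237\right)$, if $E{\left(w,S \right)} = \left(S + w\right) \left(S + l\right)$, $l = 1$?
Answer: $-37395$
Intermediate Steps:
$E{\left(w,S \right)} = \left(1 + S\right) \left(S + w\right)$ ($E{\left(w,S \right)} = \left(S + w\right) \left(S + 1\right) = \left(S + w\right) \left(1 + S\right) = \left(1 + S\right) \left(S + w\right)$)
$E{\left(-5,-10 \right)} \left(\left(-5 - 3\right) \left(-5\right) \left(-1\right) - 237\right) = \left(-10 - 5 + \left(-10\right)^{2} - -50\right) \left(\left(-5 - 3\right) \left(-5\right) \left(-1\right) - 237\right) = \left(-10 - 5 + 100 + 50\right) \left(\left(-8\right) \left(-5\right) \left(-1\right) - 237\right) = 135 \left(40 \left(-1\right) - 237\right) = 135 \left(-40 - 237\right) = 135 \left(-277\right) = -37395$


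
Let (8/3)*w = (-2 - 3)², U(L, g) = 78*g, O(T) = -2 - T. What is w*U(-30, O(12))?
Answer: -20475/2 ≈ -10238.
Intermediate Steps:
w = 75/8 (w = 3*(-2 - 3)²/8 = (3/8)*(-5)² = (3/8)*25 = 75/8 ≈ 9.3750)
w*U(-30, O(12)) = 75*(78*(-2 - 1*12))/8 = 75*(78*(-2 - 12))/8 = 75*(78*(-14))/8 = (75/8)*(-1092) = -20475/2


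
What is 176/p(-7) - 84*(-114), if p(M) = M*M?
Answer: 469400/49 ≈ 9579.6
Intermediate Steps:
p(M) = M**2
176/p(-7) - 84*(-114) = 176/((-7)**2) - 84*(-114) = 176/49 + 9576 = 469400/49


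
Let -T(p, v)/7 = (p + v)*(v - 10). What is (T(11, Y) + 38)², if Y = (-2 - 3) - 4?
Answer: 92416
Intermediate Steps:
Y = -9 (Y = -5 - 4 = -9)
T(p, v) = -7*(-10 + v)*(p + v) (T(p, v) = -7*(p + v)*(v - 10) = -7*(p + v)*(-10 + v) = -7*(-10 + v)*(p + v))
(T(11, Y) + 38)² = ((-7*(-9)² + 70*11 + 70*(-9) - 7*11*(-9)) + 38)² = ((-7*81 + 770 - 630 + 693) + 38)² = ((-567 + 770 - 630 + 693) + 38)² = (266 + 38)² = 304² = 92416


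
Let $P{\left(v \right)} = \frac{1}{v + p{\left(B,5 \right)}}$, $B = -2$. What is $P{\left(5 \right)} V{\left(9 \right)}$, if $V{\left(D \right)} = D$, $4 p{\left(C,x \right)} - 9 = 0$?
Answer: $\frac{36}{29} \approx 1.2414$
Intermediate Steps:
$p{\left(C,x \right)} = \frac{9}{4}$ ($p{\left(C,x \right)} = \frac{9}{4} + \frac{1}{4} \cdot 0 = \frac{9}{4} + 0 = \frac{9}{4}$)
$P{\left(v \right)} = \frac{1}{\frac{9}{4} + v}$ ($P{\left(v \right)} = \frac{1}{v + \frac{9}{4}} = \frac{1}{\frac{9}{4} + v}$)
$P{\left(5 \right)} V{\left(9 \right)} = \frac{4}{9 + 4 \cdot 5} \cdot 9 = \frac{4}{9 + 20} \cdot 9 = \frac{4}{29} \cdot 9 = \frac{36}{29}$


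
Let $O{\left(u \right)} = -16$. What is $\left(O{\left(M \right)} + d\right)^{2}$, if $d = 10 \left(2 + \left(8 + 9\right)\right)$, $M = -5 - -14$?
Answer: $30276$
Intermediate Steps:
$M = 9$ ($M = -5 + 14 = 9$)
$d = 190$ ($d = 10 \left(2 + 17\right) = 10 \cdot 19 = 190$)
$\left(O{\left(M \right)} + d\right)^{2} = \left(-16 + 190\right)^{2} = 174^{2} = 30276$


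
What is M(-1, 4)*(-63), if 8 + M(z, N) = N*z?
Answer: 756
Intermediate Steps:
M(z, N) = -8 + N*z
M(-1, 4)*(-63) = (-8 + 4*(-1))*(-63) = (-8 - 4)*(-63) = -12*(-63) = 756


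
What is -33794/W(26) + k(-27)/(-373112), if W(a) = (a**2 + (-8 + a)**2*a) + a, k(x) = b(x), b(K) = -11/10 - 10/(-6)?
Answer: -63044760497/17025100560 ≈ -3.7030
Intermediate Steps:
b(K) = 17/30 (b(K) = -11*1/10 - 10*(-1/6) = -11/10 + 5/3 = 17/30)
k(x) = 17/30
W(a) = a + a**2 + a*(-8 + a)**2 (W(a) = (a**2 + a*(-8 + a)**2) + a = a + a**2 + a*(-8 + a)**2)
-33794/W(26) + k(-27)/(-373112) = -33794*1/(26*(1 + 26 + (-8 + 26)**2)) + (17/30)/(-373112) = -33794*1/(26*(1 + 26 + 18**2)) + (17/30)*(-1/373112) = -33794*1/(26*(1 + 26 + 324)) - 17/11193360 = -33794/(26*351) - 17/11193360 = -33794/9126 - 17/11193360 = -33794*1/9126 - 17/11193360 = -16897/4563 - 17/11193360 = -63044760497/17025100560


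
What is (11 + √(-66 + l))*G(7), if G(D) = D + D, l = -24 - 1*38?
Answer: 154 + 112*I*√2 ≈ 154.0 + 158.39*I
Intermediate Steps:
l = -62 (l = -24 - 38 = -62)
G(D) = 2*D
(11 + √(-66 + l))*G(7) = (11 + √(-66 - 62))*(2*7) = (11 + √(-128))*14 = (11 + 8*I*√2)*14 = 154 + 112*I*√2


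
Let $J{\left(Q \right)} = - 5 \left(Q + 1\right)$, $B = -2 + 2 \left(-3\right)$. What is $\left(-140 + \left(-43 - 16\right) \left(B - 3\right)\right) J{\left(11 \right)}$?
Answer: $-30540$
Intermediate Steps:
$B = -8$ ($B = -2 - 6 = -8$)
$J{\left(Q \right)} = -5 - 5 Q$ ($J{\left(Q \right)} = - 5 \left(1 + Q\right) = -5 - 5 Q$)
$\left(-140 + \left(-43 - 16\right) \left(B - 3\right)\right) J{\left(11 \right)} = \left(-140 + \left(-43 - 16\right) \left(-8 - 3\right)\right) \left(-5 - 55\right) = \left(-140 - -649\right) \left(-5 - 55\right) = \left(-140 + 649\right) \left(-60\right) = 509 \left(-60\right) = -30540$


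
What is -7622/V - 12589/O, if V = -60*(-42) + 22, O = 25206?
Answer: -112060685/32036826 ≈ -3.4979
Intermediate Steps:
V = 2542 (V = 2520 + 22 = 2542)
-7622/V - 12589/O = -7622/2542 - 12589/25206 = -7622*1/2542 - 12589*1/25206 = -3811/1271 - 12589/25206 = -112060685/32036826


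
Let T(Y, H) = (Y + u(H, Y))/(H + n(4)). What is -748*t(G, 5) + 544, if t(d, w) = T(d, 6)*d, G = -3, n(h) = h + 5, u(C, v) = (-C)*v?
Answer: 2788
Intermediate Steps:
u(C, v) = -C*v
n(h) = 5 + h
T(Y, H) = (Y - H*Y)/(9 + H) (T(Y, H) = (Y - H*Y)/(H + (5 + 4)) = (Y - H*Y)/(H + 9) = (Y - H*Y)/(9 + H))
t(d, w) = -d²/3 (t(d, w) = (d*(1 - 1*6)/(9 + 6))*d = (d*(1 - 6)/15)*d = (d*(1/15)*(-5))*d = (-d/3)*d = -d²/3)
-748*t(G, 5) + 544 = -(-748)*(-3)²/3 + 544 = -(-748)*9/3 + 544 = -748*(-3) + 544 = 2244 + 544 = 2788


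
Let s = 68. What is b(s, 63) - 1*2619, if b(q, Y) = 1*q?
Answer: -2551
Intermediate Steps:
b(q, Y) = q
b(s, 63) - 1*2619 = 68 - 1*2619 = 68 - 2619 = -2551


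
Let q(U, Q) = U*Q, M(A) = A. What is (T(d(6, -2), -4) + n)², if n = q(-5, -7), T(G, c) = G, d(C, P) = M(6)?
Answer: 1681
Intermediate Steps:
d(C, P) = 6
q(U, Q) = Q*U
n = 35 (n = -7*(-5) = 35)
(T(d(6, -2), -4) + n)² = (6 + 35)² = 41² = 1681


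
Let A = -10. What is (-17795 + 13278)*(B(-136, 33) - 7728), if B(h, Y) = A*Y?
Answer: 36397986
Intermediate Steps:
B(h, Y) = -10*Y
(-17795 + 13278)*(B(-136, 33) - 7728) = (-17795 + 13278)*(-10*33 - 7728) = -4517*(-330 - 7728) = -4517*(-8058) = 36397986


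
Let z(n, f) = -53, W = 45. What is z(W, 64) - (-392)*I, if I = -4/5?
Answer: -1833/5 ≈ -366.60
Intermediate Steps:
I = -⅘ (I = -4*⅕ = -⅘ ≈ -0.80000)
z(W, 64) - (-392)*I = -53 - (-392)*(-4)/5 = -53 - 1*1568/5 = -53 - 1568/5 = -1833/5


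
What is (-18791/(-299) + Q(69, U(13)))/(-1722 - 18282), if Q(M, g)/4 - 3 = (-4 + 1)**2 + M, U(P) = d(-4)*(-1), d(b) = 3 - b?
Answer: -5029/260052 ≈ -0.019338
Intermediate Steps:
U(P) = -7 (U(P) = (3 - 1*(-4))*(-1) = (3 + 4)*(-1) = 7*(-1) = -7)
Q(M, g) = 48 + 4*M (Q(M, g) = 12 + 4*((-4 + 1)**2 + M) = 12 + 4*((-3)**2 + M) = 12 + 4*(9 + M) = 12 + (36 + 4*M) = 48 + 4*M)
(-18791/(-299) + Q(69, U(13)))/(-1722 - 18282) = (-18791/(-299) + (48 + 4*69))/(-1722 - 18282) = (-18791*(-1/299) + (48 + 276))/(-20004) = (817/13 + 324)*(-1/20004) = (5029/13)*(-1/20004) = -5029/260052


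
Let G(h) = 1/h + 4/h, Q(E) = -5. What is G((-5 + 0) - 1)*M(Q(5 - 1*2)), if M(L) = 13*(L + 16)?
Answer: -715/6 ≈ -119.17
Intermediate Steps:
M(L) = 208 + 13*L (M(L) = 13*(16 + L) = 208 + 13*L)
G(h) = 5/h (G(h) = 1/h + 4/h = 5/h)
G((-5 + 0) - 1)*M(Q(5 - 1*2)) = (5/((-5 + 0) - 1))*(208 + 13*(-5)) = (5/(-5 - 1))*(208 - 65) = (5/(-6))*143 = (5*(-⅙))*143 = -⅚*143 = -715/6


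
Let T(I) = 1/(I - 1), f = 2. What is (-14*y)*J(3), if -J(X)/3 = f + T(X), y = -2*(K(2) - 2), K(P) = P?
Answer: 0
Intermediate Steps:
y = 0 (y = -2*(2 - 2) = -2*0 = 0)
T(I) = 1/(-1 + I)
J(X) = -6 - 3/(-1 + X) (J(X) = -3*(2 + 1/(-1 + X)) = -6 - 3/(-1 + X))
(-14*y)*J(3) = (-14*0)*(3*(1 - 2*3)/(-1 + 3)) = 0*(3*(1 - 6)/2) = 0*(3*(½)*(-5)) = 0*(-15/2) = 0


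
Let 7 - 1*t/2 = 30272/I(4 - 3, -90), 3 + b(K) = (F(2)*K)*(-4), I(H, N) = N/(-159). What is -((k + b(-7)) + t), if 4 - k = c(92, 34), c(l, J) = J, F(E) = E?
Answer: 1603861/15 ≈ 1.0692e+5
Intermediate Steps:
I(H, N) = -N/159 (I(H, N) = N*(-1/159) = -N/159)
b(K) = -3 - 8*K (b(K) = -3 + (2*K)*(-4) = -3 - 8*K)
t = -1604206/15 (t = 14 - 60544/((-1/159*(-90))) = 14 - 60544/30/53 = 14 - 60544*53/30 = 14 - 2*802208/15 = 14 - 1604416/15 = -1604206/15 ≈ -1.0695e+5)
k = -30 (k = 4 - 1*34 = 4 - 34 = -30)
-((k + b(-7)) + t) = -((-30 + (-3 - 8*(-7))) - 1604206/15) = -((-30 + (-3 + 56)) - 1604206/15) = -((-30 + 53) - 1604206/15) = -(23 - 1604206/15) = -1*(-1603861/15) = 1603861/15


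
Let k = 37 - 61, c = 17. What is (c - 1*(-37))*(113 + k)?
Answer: 4806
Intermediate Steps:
k = -24
(c - 1*(-37))*(113 + k) = (17 - 1*(-37))*(113 - 24) = (17 + 37)*89 = 54*89 = 4806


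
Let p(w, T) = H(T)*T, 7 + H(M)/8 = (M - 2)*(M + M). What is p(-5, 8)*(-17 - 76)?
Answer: -529728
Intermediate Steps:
H(M) = -56 + 16*M*(-2 + M) (H(M) = -56 + 8*((M - 2)*(M + M)) = -56 + 8*((-2 + M)*(2*M)) = -56 + 8*(2*M*(-2 + M)) = -56 + 16*M*(-2 + M))
p(w, T) = T*(-56 - 32*T + 16*T²) (p(w, T) = (-56 - 32*T + 16*T²)*T = T*(-56 - 32*T + 16*T²))
p(-5, 8)*(-17 - 76) = (8*8*(-7 - 4*8 + 2*8²))*(-17 - 76) = (8*8*(-7 - 32 + 2*64))*(-93) = (8*8*(-7 - 32 + 128))*(-93) = (8*8*89)*(-93) = 5696*(-93) = -529728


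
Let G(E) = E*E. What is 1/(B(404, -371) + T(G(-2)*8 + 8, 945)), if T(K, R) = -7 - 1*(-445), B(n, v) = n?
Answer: 1/842 ≈ 0.0011876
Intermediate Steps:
G(E) = E²
T(K, R) = 438 (T(K, R) = -7 + 445 = 438)
1/(B(404, -371) + T(G(-2)*8 + 8, 945)) = 1/(404 + 438) = 1/842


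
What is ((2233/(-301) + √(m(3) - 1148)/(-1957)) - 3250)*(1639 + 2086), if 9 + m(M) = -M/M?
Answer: -521757025/43 - 3725*I*√1158/1957 ≈ -1.2134e+7 - 64.772*I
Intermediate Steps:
m(M) = -10 (m(M) = -9 - M/M = -9 - 1*1 = -9 - 1 = -10)
((2233/(-301) + √(m(3) - 1148)/(-1957)) - 3250)*(1639 + 2086) = ((2233/(-301) + √(-10 - 1148)/(-1957)) - 3250)*(1639 + 2086) = ((2233*(-1/301) + √(-1158)*(-1/1957)) - 3250)*3725 = ((-319/43 + (I*√1158)*(-1/1957)) - 3250)*3725 = ((-319/43 - I*√1158/1957) - 3250)*3725 = (-140069/43 - I*√1158/1957)*3725 = -521757025/43 - 3725*I*√1158/1957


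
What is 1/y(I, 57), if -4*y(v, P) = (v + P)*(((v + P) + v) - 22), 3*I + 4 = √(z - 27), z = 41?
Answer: -584172/260714875 + 15516*√14/260714875 ≈ -0.0020180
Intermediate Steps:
I = -4/3 + √14/3 (I = -4/3 + √(41 - 27)/3 = -4/3 + √14/3 ≈ -0.086114)
y(v, P) = -(P + v)*(-22 + P + 2*v)/4 (y(v, P) = -(v + P)*(((v + P) + v) - 22)/4 = -(P + v)*(((P + v) + v) - 22)/4 = -(P + v)*((P + 2*v) - 22)/4 = -(P + v)*(-22 + P + 2*v)/4)
1/y(I, 57) = 1/(-(-4/3 + √14/3)²/2 - ¼*57² + (11/2)*57 + 11*(-4/3 + √14/3)/2 - ¾*57*(-4/3 + √14/3)) = 1/(-(-4/3 + √14/3)²/2 - ¼*3249 + 627/2 + (-22/3 + 11*√14/6) + (57 - 57*√14/4)) = 1/(-(-4/3 + √14/3)²/2 - 3249/4 + 627/2 + (-22/3 + 11*√14/6) + (57 - 57*√14/4)) = 1/(-5389/12 - 149*√14/12 - (-4/3 + √14/3)²/2)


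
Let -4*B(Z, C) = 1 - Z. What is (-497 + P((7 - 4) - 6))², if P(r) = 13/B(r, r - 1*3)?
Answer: 260100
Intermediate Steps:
B(Z, C) = -¼ + Z/4 (B(Z, C) = -(1 - Z)/4 = -¼ + Z/4)
P(r) = 13/(-¼ + r/4)
(-497 + P((7 - 4) - 6))² = (-497 + 52/(-1 + ((7 - 4) - 6)))² = (-497 + 52/(-1 + (3 - 6)))² = (-497 + 52/(-1 - 3))² = (-497 + 52/(-4))² = (-497 + 52*(-¼))² = (-497 - 13)² = (-510)² = 260100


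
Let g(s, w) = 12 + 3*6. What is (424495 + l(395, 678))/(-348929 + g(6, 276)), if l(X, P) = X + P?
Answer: -425568/348899 ≈ -1.2197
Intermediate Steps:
g(s, w) = 30 (g(s, w) = 12 + 18 = 30)
l(X, P) = P + X
(424495 + l(395, 678))/(-348929 + g(6, 276)) = (424495 + (678 + 395))/(-348929 + 30) = (424495 + 1073)/(-348899) = 425568*(-1/348899) = -425568/348899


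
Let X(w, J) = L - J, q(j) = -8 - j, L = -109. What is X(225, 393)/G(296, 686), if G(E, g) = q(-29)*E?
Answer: -251/3108 ≈ -0.080759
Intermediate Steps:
G(E, g) = 21*E (G(E, g) = (-8 - 1*(-29))*E = (-8 + 29)*E = 21*E)
X(w, J) = -109 - J
X(225, 393)/G(296, 686) = (-109 - 1*393)/((21*296)) = (-109 - 393)/6216 = -502*1/6216 = -251/3108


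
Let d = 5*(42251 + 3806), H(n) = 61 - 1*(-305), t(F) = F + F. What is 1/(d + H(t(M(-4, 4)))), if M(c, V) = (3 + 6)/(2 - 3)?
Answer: 1/230651 ≈ 4.3356e-6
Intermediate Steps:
M(c, V) = -9 (M(c, V) = 9/(-1) = 9*(-1) = -9)
t(F) = 2*F
H(n) = 366 (H(n) = 61 + 305 = 366)
d = 230285 (d = 5*46057 = 230285)
1/(d + H(t(M(-4, 4)))) = 1/(230285 + 366) = 1/230651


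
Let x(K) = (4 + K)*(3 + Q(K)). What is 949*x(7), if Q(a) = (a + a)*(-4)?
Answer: -553267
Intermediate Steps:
Q(a) = -8*a (Q(a) = (2*a)*(-4) = -8*a)
x(K) = (3 - 8*K)*(4 + K) (x(K) = (4 + K)*(3 - 8*K) = (3 - 8*K)*(4 + K))
949*x(7) = 949*(12 - 29*7 - 8*7²) = 949*(12 - 203 - 8*49) = 949*(12 - 203 - 392) = 949*(-583) = -553267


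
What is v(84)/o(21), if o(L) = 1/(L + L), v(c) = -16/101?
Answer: -672/101 ≈ -6.6535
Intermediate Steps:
v(c) = -16/101 (v(c) = -16*1/101 = -16/101)
o(L) = 1/(2*L)
v(84)/o(21) = -16/(101*((½)/21)) = -16/(101*((½)*(1/21))) = -16/(101*1/42) = -16/101*42 = -672/101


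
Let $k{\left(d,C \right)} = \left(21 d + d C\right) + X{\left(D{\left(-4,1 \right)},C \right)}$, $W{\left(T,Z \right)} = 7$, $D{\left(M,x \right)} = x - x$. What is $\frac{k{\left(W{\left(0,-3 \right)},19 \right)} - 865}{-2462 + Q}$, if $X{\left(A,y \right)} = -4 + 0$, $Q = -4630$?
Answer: $\frac{589}{7092} \approx 0.083051$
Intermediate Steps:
$D{\left(M,x \right)} = 0$
$X{\left(A,y \right)} = -4$
$k{\left(d,C \right)} = -4 + 21 d + C d$ ($k{\left(d,C \right)} = \left(21 d + d C\right) - 4 = \left(21 d + C d\right) - 4 = -4 + 21 d + C d$)
$\frac{k{\left(W{\left(0,-3 \right)},19 \right)} - 865}{-2462 + Q} = \frac{\left(-4 + 21 \cdot 7 + 19 \cdot 7\right) - 865}{-2462 - 4630} = \frac{\left(-4 + 147 + 133\right) - 865}{-7092} = \left(276 - 865\right) \left(- \frac{1}{7092}\right) = \left(-589\right) \left(- \frac{1}{7092}\right) = \frac{589}{7092}$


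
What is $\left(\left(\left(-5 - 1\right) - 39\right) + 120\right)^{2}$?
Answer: $5625$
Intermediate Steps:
$\left(\left(\left(-5 - 1\right) - 39\right) + 120\right)^{2} = \left(\left(-6 - 39\right) + 120\right)^{2} = \left(-45 + 120\right)^{2} = 75^{2} = 5625$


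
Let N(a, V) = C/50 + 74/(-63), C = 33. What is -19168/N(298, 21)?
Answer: 60379200/1621 ≈ 37248.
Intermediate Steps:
N(a, V) = -1621/3150 (N(a, V) = 33/50 + 74/(-63) = 33*(1/50) + 74*(-1/63) = 33/50 - 74/63 = -1621/3150)
-19168/N(298, 21) = -19168/(-1621/3150) = -19168*(-3150/1621) = 60379200/1621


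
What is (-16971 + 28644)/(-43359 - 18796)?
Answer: -11673/62155 ≈ -0.18780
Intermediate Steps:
(-16971 + 28644)/(-43359 - 18796) = 11673/(-62155) = 11673*(-1/62155) = -11673/62155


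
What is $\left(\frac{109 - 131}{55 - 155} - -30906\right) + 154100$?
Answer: $\frac{9250311}{50} \approx 1.8501 \cdot 10^{5}$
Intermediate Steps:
$\left(\frac{109 - 131}{55 - 155} - -30906\right) + 154100 = \left(- \frac{22}{-100} + 30906\right) + 154100 = \left(\left(-22\right) \left(- \frac{1}{100}\right) + 30906\right) + 154100 = \left(\frac{11}{50} + 30906\right) + 154100 = \frac{1545311}{50} + 154100 = \frac{9250311}{50}$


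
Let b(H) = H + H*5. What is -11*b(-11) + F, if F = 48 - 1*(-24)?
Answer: 798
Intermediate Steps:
b(H) = 6*H (b(H) = H + 5*H = 6*H)
F = 72 (F = 48 + 24 = 72)
-11*b(-11) + F = -66*(-11) + 72 = -11*(-66) + 72 = 726 + 72 = 798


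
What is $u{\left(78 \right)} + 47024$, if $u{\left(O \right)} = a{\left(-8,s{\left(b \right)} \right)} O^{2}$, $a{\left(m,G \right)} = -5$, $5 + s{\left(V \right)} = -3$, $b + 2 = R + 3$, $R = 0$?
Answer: $16604$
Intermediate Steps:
$b = 1$ ($b = -2 + \left(0 + 3\right) = -2 + 3 = 1$)
$s{\left(V \right)} = -8$ ($s{\left(V \right)} = -5 - 3 = -8$)
$u{\left(O \right)} = - 5 O^{2}$
$u{\left(78 \right)} + 47024 = - 5 \cdot 78^{2} + 47024 = \left(-5\right) 6084 + 47024 = -30420 + 47024 = 16604$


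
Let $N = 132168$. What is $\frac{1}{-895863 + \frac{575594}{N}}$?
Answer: $- \frac{66084}{59201922695} \approx -1.1162 \cdot 10^{-6}$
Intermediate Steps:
$\frac{1}{-895863 + \frac{575594}{N}} = \frac{1}{-895863 + \frac{575594}{132168}} = \frac{1}{-895863 + 575594 \cdot \frac{1}{132168}} = \frac{1}{-895863 + \frac{287797}{66084}} = \frac{1}{- \frac{59201922695}{66084}} = - \frac{66084}{59201922695}$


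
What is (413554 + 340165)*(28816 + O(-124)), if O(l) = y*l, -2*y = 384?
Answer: 39663708656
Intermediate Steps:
y = -192 (y = -½*384 = -192)
O(l) = -192*l
(413554 + 340165)*(28816 + O(-124)) = (413554 + 340165)*(28816 - 192*(-124)) = 753719*(28816 + 23808) = 753719*52624 = 39663708656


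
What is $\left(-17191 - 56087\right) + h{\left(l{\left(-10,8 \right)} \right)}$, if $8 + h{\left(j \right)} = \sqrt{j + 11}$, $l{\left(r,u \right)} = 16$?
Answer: $-73286 + 3 \sqrt{3} \approx -73281.0$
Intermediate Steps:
$h{\left(j \right)} = -8 + \sqrt{11 + j}$ ($h{\left(j \right)} = -8 + \sqrt{j + 11} = -8 + \sqrt{11 + j}$)
$\left(-17191 - 56087\right) + h{\left(l{\left(-10,8 \right)} \right)} = \left(-17191 - 56087\right) - \left(8 - \sqrt{11 + 16}\right) = -73278 - \left(8 - \sqrt{27}\right) = -73278 - \left(8 - 3 \sqrt{3}\right) = -73286 + 3 \sqrt{3}$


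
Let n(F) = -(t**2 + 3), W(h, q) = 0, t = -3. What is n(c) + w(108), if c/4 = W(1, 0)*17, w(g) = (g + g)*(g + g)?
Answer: 46644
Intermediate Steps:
w(g) = 4*g**2 (w(g) = (2*g)*(2*g) = 4*g**2)
c = 0 (c = 4*(0*17) = 4*0 = 0)
n(F) = -12 (n(F) = -((-3)**2 + 3) = -(9 + 3) = -1*12 = -12)
n(c) + w(108) = -12 + 4*108**2 = -12 + 4*11664 = -12 + 46656 = 46644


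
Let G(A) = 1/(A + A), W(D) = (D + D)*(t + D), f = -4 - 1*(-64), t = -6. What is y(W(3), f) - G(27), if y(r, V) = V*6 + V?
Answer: 22679/54 ≈ 419.98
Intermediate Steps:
f = 60 (f = -4 + 64 = 60)
W(D) = 2*D*(-6 + D) (W(D) = (D + D)*(-6 + D) = (2*D)*(-6 + D) = 2*D*(-6 + D))
G(A) = 1/(2*A)
y(r, V) = 7*V (y(r, V) = 6*V + V = 7*V)
y(W(3), f) - G(27) = 7*60 - 1/(2*27) = 420 - 1/(2*27) = 420 - 1*1/54 = 420 - 1/54 = 22679/54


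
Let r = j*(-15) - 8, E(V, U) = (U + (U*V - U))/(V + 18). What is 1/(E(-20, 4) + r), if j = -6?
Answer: 1/122 ≈ 0.0081967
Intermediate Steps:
E(V, U) = U*V/(18 + V) (E(V, U) = (U + (-U + U*V))/(18 + V) = (U*V)/(18 + V) = U*V/(18 + V))
r = 82 (r = -6*(-15) - 8 = 90 - 8 = 82)
1/(E(-20, 4) + r) = 1/(4*(-20)/(18 - 20) + 82) = 1/(4*(-20)/(-2) + 82) = 1/(4*(-20)*(-1/2) + 82) = 1/(40 + 82) = 1/122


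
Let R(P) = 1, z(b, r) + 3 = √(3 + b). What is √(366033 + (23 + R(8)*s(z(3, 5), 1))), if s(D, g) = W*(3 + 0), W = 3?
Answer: √366065 ≈ 605.03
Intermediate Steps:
z(b, r) = -3 + √(3 + b)
s(D, g) = 9 (s(D, g) = 3*(3 + 0) = 3*3 = 9)
√(366033 + (23 + R(8)*s(z(3, 5), 1))) = √(366033 + (23 + 1*9)) = √(366033 + (23 + 9)) = √(366033 + 32) = √366065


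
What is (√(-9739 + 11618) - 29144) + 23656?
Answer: -5488 + √1879 ≈ -5444.7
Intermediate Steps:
(√(-9739 + 11618) - 29144) + 23656 = (√1879 - 29144) + 23656 = (-29144 + √1879) + 23656 = -5488 + √1879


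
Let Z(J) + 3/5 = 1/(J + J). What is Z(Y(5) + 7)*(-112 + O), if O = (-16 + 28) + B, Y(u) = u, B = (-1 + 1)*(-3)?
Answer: 335/6 ≈ 55.833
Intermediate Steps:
B = 0 (B = 0*(-3) = 0)
O = 12 (O = (-16 + 28) + 0 = 12 + 0 = 12)
Z(J) = -⅗ + 1/(2*J) (Z(J) = -⅗ + 1/(J + J) = -⅗ + 1/(2*J))
Z(Y(5) + 7)*(-112 + O) = ((5 - 6*(5 + 7))/(10*(5 + 7)))*(-112 + 12) = ((⅒)*(5 - 6*12)/12)*(-100) = ((⅒)*(1/12)*(5 - 72))*(-100) = ((⅒)*(1/12)*(-67))*(-100) = -67/120*(-100) = 335/6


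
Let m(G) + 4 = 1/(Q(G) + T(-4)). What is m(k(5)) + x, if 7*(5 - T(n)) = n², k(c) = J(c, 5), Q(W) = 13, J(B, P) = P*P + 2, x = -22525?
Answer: -2478183/110 ≈ -22529.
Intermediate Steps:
J(B, P) = 2 + P² (J(B, P) = P² + 2 = 2 + P²)
k(c) = 27 (k(c) = 2 + 5² = 2 + 25 = 27)
T(n) = 5 - n²/7
m(G) = -433/110 (m(G) = -4 + 1/(13 + (5 - ⅐*(-4)²)) = -4 + 1/(13 + (5 - ⅐*16)) = -4 + 1/(13 + (5 - 16/7)) = -4 + 1/(13 + 19/7) = -4 + 1/(110/7) = -4 + 7/110 = -433/110)
m(k(5)) + x = -433/110 - 22525 = -2478183/110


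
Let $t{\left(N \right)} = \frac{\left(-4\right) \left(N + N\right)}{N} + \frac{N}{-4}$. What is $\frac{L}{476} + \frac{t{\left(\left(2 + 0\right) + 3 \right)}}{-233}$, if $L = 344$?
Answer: $\frac{84555}{110908} \approx 0.76239$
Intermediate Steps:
$t{\left(N \right)} = -8 - \frac{N}{4}$ ($t{\left(N \right)} = \frac{\left(-4\right) 2 N}{N} + N \left(- \frac{1}{4}\right) = \frac{\left(-8\right) N}{N} - \frac{N}{4} = -8 - \frac{N}{4}$)
$\frac{L}{476} + \frac{t{\left(\left(2 + 0\right) + 3 \right)}}{-233} = \frac{344}{476} + \frac{-8 - \frac{\left(2 + 0\right) + 3}{4}}{-233} = 344 \cdot \frac{1}{476} + \left(-8 - \frac{2 + 3}{4}\right) \left(- \frac{1}{233}\right) = \frac{86}{119} + \left(-8 - \frac{5}{4}\right) \left(- \frac{1}{233}\right) = \frac{86}{119} - - \frac{37}{932} = \frac{86}{119} + \frac{37}{932} = \frac{84555}{110908}$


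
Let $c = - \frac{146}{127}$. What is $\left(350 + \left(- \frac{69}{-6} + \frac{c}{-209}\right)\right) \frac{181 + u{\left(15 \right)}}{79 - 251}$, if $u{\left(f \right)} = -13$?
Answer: $- \frac{403008501}{1141349} \approx -353.1$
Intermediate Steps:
$c = - \frac{146}{127}$ ($c = \left(-146\right) \frac{1}{127} = - \frac{146}{127} \approx -1.1496$)
$\left(350 + \left(- \frac{69}{-6} + \frac{c}{-209}\right)\right) \frac{181 + u{\left(15 \right)}}{79 - 251} = \left(350 - \left(- \frac{146}{26543} - \frac{23}{2}\right)\right) \frac{181 - 13}{79 - 251} = \left(350 - - \frac{610781}{53086}\right) \frac{168}{-172} = \left(350 + \left(\frac{23}{2} + \frac{146}{26543}\right)\right) 168 \left(- \frac{1}{172}\right) = \left(350 + \frac{610781}{53086}\right) \left(- \frac{42}{43}\right) = \frac{19190881}{53086} \left(- \frac{42}{43}\right) = - \frac{403008501}{1141349}$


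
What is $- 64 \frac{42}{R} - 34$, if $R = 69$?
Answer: $- \frac{1678}{23} \approx -72.957$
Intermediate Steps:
$- 64 \frac{42}{R} - 34 = - 64 \cdot \frac{42}{69} - 34 = - 64 \cdot 42 \cdot \frac{1}{69} - 34 = \left(-64\right) \frac{14}{23} - 34 = - \frac{896}{23} - 34 = - \frac{1678}{23}$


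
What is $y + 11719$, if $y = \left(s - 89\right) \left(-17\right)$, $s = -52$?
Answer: $14116$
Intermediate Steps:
$y = 2397$ ($y = \left(-52 - 89\right) \left(-17\right) = \left(-141\right) \left(-17\right) = 2397$)
$y + 11719 = 2397 + 11719 = 14116$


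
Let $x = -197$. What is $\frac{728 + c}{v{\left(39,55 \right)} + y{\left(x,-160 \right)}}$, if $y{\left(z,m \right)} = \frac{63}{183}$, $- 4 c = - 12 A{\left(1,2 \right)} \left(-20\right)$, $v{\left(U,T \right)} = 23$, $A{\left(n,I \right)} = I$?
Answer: $\frac{2318}{89} \approx 26.045$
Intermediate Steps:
$c = -120$ ($c = - \frac{\left(-12\right) 2 \left(-20\right)}{4} = - \frac{\left(-24\right) \left(-20\right)}{4} = \left(- \frac{1}{4}\right) 480 = -120$)
$y{\left(z,m \right)} = \frac{21}{61}$ ($y{\left(z,m \right)} = 63 \cdot \frac{1}{183} = \frac{21}{61}$)
$\frac{728 + c}{v{\left(39,55 \right)} + y{\left(x,-160 \right)}} = \frac{728 - 120}{23 + \frac{21}{61}} = \frac{608}{\frac{1424}{61}} = 608 \cdot \frac{61}{1424} = \frac{2318}{89}$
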